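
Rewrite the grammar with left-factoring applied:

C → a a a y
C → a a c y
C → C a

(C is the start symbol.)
C → a a C'
C' → a y
C' → c y
C → C a

Left-factoring transforms A → αβ₁ | αβ₂ into A → αA' and A' → β₁ | β₂
(α is the longest common prefix among the alternatives). Repeat until
no nonterminal has two alternatives with a common prefix.

Round 1: C has alternatives sharing prefix 'a a'. Introduce C': C → a a C'
  Add: C' → a y
  Add: C' → c y

No remaining common prefixes — done.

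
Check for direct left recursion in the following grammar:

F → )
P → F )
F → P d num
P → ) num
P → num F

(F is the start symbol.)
Direct left recursion occurs when N → N α for some non-terminal N (the right-hand side begins with the left-hand side itself).

F → ): starts with ')'
P → F ): starts with F
F → P d num: starts with P
P → ) num: starts with ')'
P → num F: starts with num

No direct left recursion found.

Answer: No direct left recursion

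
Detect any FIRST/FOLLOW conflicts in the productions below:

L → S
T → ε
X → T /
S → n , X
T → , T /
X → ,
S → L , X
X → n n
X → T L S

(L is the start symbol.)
No FIRST/FOLLOW conflicts.

A FIRST/FOLLOW conflict occurs when a non-terminal N has a nullable alternative N → β (β ⇒* ε) and another alternative N → α with FIRST(α) ∩ FOLLOW(N) ≠ ∅: on such a lookahead the parser cannot decide between expanding α and letting N vanish via β.

Nullable non-terminals: T.

T: nullable alternative(s) T → ε; FOLLOW(T) = { '/', 'n' }
  T → ε: FIRST \ {ε} = { } — this is the only nullable alternative, skip
  T → , T /: FIRST \ {ε} = { ',' } — disjoint from FOLLOW(T)

L, S, X have no nullable alternative, so no FIRST/FOLLOW check is needed there.

No FIRST/FOLLOW conflicts found.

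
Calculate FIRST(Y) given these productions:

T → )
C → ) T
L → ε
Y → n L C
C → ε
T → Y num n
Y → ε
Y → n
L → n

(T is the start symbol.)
{ 'n', ε }

To compute FIRST(Y), examine every production with Y on the left-hand side, reading each right-hand side left to right until a non-nullable symbol is reached.

From Y → n L C:
  - n is a terminal: add 'n' and stop
From Y → ε:
  - ε-production, so ε ∈ FIRST(Y)
From Y → n:
  - n is a terminal: add 'n' and stop

Collecting: FIRST(Y) = { 'n', ε }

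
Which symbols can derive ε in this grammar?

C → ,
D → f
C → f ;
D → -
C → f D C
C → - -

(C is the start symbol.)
None

There are no ε-productions, so no non-terminal can derive ε.
No non-terminals are nullable.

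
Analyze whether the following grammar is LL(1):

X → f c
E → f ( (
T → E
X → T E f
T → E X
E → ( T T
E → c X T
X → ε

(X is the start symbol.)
No. Predict set conflict for X: { 'f' }

Relevant sets:
  FIRST(T) = { '(', 'c', 'f' }
  FIRST(E) = { '(', 'c', 'f' }
  FOLLOW(X) = { $, '(', 'c', 'f' }

For X:
  PREDICT(X → f c) = { 'f' }
  PREDICT(X → T E f) = { '(', 'c', 'f' }
  PREDICT(X → ε) = { $, '(', 'c', 'f' }
For E:
  PREDICT(E → f '(' '(') = { 'f' }
  PREDICT(E → '(' T T) = { '(' }
  PREDICT(E → c X T) = { 'c' }
For T:
  PREDICT(T → E) = { '(', 'c', 'f' }
  PREDICT(T → E X) = { '(', 'c', 'f' }

Conflict found: Predict set conflict for X: { 'f' }
The grammar is NOT LL(1).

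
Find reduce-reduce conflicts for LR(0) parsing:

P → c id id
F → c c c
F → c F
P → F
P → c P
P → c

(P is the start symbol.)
Yes — I4: [F → c F .] vs [P → F .]; I9: [F → c c c .] vs [P → c .]

Augment with P' → P and build the canonical LR(0) collection (I0 = CLOSURE({[P' → . P]}), then GOTO on every symbol after a dot until no new states appear). It has 10 states:
  I0: { [F → . c F], [F → . c c c], [P → . F], [P → . c P], [P → . c id id], [P → . c], [P' → . P] }  — shift
  I1: { [P → F .] }  — reduce
  I2: { [P' → P .] }  — accept
  I3: { [F → . c F], [F → . c c c], [F → c . F], [F → c . c c], [P → . F], [P → . c P], [P → . c id id], [P → . c], [P → c . P], [P → c . id id], [P → c .] }  — shift, reduce
  I4: { [F → c F .], [P → F .] }  — 2 reduces
  I5: { [P → c P .] }  — reduce
  I6: { [F → . c F], [F → . c c c], [F → c . F], [F → c . c c], [F → c c . c], [P → . F], [P → . c P], [P → . c id id], [P → . c], [P → c . P], [P → c . id id], [P → c .] }  — shift, reduce
  I7: { [P → c id . id] }  — shift
  I8: { [P → c id id .] }  — reduce
  I9: { [F → . c F], [F → . c c c], [F → c . F], [F → c . c c], [F → c c . c], [F → c c c .], [P → . F], [P → . c P], [P → . c id id], [P → . c], [P → c . P], [P → c . id id], [P → c .] }  — shift, 2 reduces

I4 contains complete items [F → c F .], [P → F .] — reduce-reduce conflict.
I9 contains complete items [F → c c c .], [P → c .] — reduce-reduce conflict.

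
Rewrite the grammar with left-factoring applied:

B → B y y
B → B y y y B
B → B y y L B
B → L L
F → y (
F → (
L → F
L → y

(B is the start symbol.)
Left-factoring transforms A → αβ₁ | αβ₂ into A → αA' and A' → β₁ | β₂
(α is the longest common prefix among the alternatives). Repeat until
no nonterminal has two alternatives with a common prefix.

Round 1: B has alternatives sharing prefix 'B y y'. Introduce B': B → B y y B'
  Add: B' → ε
  Add: B' → y B
  Add: B' → L B

No remaining common prefixes — done.

Resulting grammar:
B → B y y B'
B' → ε
B' → y B
B' → L B
B → L L
F → y (
F → (
L → F
L → y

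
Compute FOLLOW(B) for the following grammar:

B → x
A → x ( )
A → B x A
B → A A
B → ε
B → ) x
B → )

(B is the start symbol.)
B is the start symbol, so $ ∈ FOLLOW(B).
In A → B x A: B is followed by x A, add FIRST(x A) \ {ε} = { 'x' }

Taking the union: FOLLOW(B) = { $, 'x' }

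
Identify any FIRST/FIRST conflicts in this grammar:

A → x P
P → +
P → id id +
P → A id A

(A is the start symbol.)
A FIRST/FIRST conflict occurs when two productions N → α and N → β for the same non-terminal have FIRST(α) ∩ FIRST(β) ≠ ∅ (with ε ∈ FIRST of a nullable right-hand side, so two nullable alternatives also conflict).

FIRST sets of the non-terminals at (or reachable through a nullable prefix from) the front of some alternative:
  FIRST(A) = { 'x' }

Productions for P:
  P → +: FIRST = { '+' }
  P → id id +: FIRST = { 'id' }
  P → A id A: FIRST = { 'x' }
A has only one production, so no FIRST/FIRST conflict is possible there.

All alternatives of each non-terminal have pairwise disjoint FIRST sets.

Answer: No FIRST/FIRST conflicts.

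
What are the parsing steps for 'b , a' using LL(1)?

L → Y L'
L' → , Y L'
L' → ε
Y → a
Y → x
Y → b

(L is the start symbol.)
Stack is shown with the top on the left.

Stack     Input    Action
-------------------------
L $       b , a $  output L → Y L'
Y L' $    b , a $  output Y → b
b L' $    b , a $  match 'b'
L' $      , a $    output L' → , Y L'
, Y L' $  , a $    match ','
Y L' $    a $      output Y → a
a L' $    a $      match 'a'
L' $      $        output L' → ε
$         $        accept

The string is accepted.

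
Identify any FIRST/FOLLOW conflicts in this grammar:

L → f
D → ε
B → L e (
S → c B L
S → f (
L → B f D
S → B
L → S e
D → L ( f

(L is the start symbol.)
A FIRST/FOLLOW conflict occurs when a non-terminal N has a nullable alternative N → β (β ⇒* ε) and another alternative N → α with FIRST(α) ∩ FOLLOW(N) ≠ ∅: on such a lookahead the parser cannot decide between expanding α and letting N vanish via β.

Nullable non-terminals: D.
FIRST sets used below: FIRST(L) = { 'c', 'f' }

D: nullable alternative(s) D → ε; FOLLOW(D) = { $, '(', 'e' }
  D → ε: FIRST \ {ε} = { } — this is the only nullable alternative, skip
  D → L ( f: FIRST \ {ε} = { 'c', 'f' } — disjoint from FOLLOW(D)

B, L, S have no nullable alternative, so no FIRST/FOLLOW check is needed there.

No FIRST/FOLLOW conflicts found.

Answer: No FIRST/FOLLOW conflicts.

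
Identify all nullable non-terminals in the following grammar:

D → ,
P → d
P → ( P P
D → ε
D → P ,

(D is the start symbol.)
{ 'D' }

ε-productions: D → ε
So D is immediately nullable.
No further non-terminal can be added: every production for the remaining non-terminals contains a terminal or a non-nullable non-terminal.
Nullable = { 'D' }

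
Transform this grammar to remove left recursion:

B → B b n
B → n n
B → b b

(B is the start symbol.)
B → n n B'
B → b b B'
B' → b n B'
B' → ε

B is directly left-recursive. The standard transformation for
  A → A α₁ | ... | A α_m | β₁ | ... | β_n
is
  A  → β₁ A' | ... | β_n A'
  A' → α₁ A' | ... | α_m A' | ε

B → n n becomes B → n n B'
B → b b becomes B → b b B'
B → B b n becomes B' → b n B'
Add B' → ε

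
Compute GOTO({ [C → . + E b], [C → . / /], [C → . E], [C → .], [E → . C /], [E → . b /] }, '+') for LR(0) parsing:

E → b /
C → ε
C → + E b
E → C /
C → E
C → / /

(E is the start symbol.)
GOTO(I, '+') = CLOSURE({ [A → αX.β] : [A → α.Xβ] ∈ I, X = '+' })

Items with dot before '+', with the dot advanced:
  [C → . + E b] → [C → + . E b]
Closure of the advanced items:
  [C → + . E b] has the dot before E: add [E → . b /], [E → . C /]
  [E → . C /] has the dot before C: add [C → .], [C → . + E b], [C → . E], [C → . / /]

GOTO = { [C → + . E b], [C → . + E b], [C → . / /], [C → . E], [C → .], [E → . C /], [E → . b /] }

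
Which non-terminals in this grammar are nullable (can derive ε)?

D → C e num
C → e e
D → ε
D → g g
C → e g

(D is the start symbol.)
{ 'D' }

A non-terminal is nullable if it can derive ε (the empty string): either it has an ε-production, or it has a production whose right-hand side consists entirely of nullable non-terminals.

ε-productions: D → ε
So D is immediately nullable.
No further non-terminal can be added: every production for the remaining non-terminals contains a terminal or a non-nullable non-terminal.
Nullable = { 'D' }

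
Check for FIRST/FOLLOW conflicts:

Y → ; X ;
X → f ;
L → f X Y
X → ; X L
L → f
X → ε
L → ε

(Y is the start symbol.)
Yes. X → f ';' with FOLLOW(X) on { 'f' }; X → ';' X L with FOLLOW(X) on { ';' }; L → f X Y with FOLLOW(L) on { 'f' }; L → f with FOLLOW(L) on { 'f' }

A FIRST/FOLLOW conflict occurs when a non-terminal N has a nullable alternative N → β (β ⇒* ε) and another alternative N → α with FIRST(α) ∩ FOLLOW(N) ≠ ∅: on such a lookahead the parser cannot decide between expanding α and letting N vanish via β.

Nullable non-terminals: L, X.

L: nullable alternative(s) L → ε; FOLLOW(L) = { ';', 'f' }
  L → f X Y: FIRST \ {ε} = { 'f' } — overlaps FOLLOW(L) on { 'f' }: CONFLICT
  L → f: FIRST \ {ε} = { 'f' } — overlaps FOLLOW(L) on { 'f' }: CONFLICT
  L → ε: FIRST \ {ε} = { } — this is the only nullable alternative, skip

X: nullable alternative(s) X → ε; FOLLOW(X) = { ';', 'f' }
  X → f ;: FIRST \ {ε} = { 'f' } — overlaps FOLLOW(X) on { 'f' }: CONFLICT
  X → ; X L: FIRST \ {ε} = { ';' } — overlaps FOLLOW(X) on { ';' }: CONFLICT
  X → ε: FIRST \ {ε} = { } — this is the only nullable alternative, skip

Y has no nullable alternative, so no FIRST/FOLLOW check is needed there.

So the grammar has 4 FIRST/FOLLOW conflicts (marked CONFLICT above).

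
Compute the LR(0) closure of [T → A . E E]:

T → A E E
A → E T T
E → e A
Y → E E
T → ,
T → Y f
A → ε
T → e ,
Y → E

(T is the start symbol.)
Start with: [T → A . E E]
  [T → A . E E] has the dot before E: add [E → . e A]
No further items can be added.

CLOSURE = { [E → . e A], [T → A . E E] }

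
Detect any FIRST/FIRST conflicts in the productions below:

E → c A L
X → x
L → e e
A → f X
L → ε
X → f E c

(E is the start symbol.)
A FIRST/FIRST conflict occurs when two productions N → α and N → β for the same non-terminal have FIRST(α) ∩ FIRST(β) ≠ ∅ (with ε ∈ FIRST of a nullable right-hand side, so two nullable alternatives also conflict).

Productions for X:
  X → x: FIRST = { 'x' }
  X → f E c: FIRST = { 'f' }
Productions for L:
  L → e e: FIRST = { 'e' }
  L → ε: FIRST = { ε }
E, A have only one production, so no FIRST/FIRST conflict is possible there.

All alternatives of each non-terminal have pairwise disjoint FIRST sets.

Answer: No FIRST/FIRST conflicts.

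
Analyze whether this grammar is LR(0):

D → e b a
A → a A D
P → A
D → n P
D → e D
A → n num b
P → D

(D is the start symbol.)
A grammar is LR(0) if no state in the canonical LR(0) collection has:
  - both a shift item (dot before a terminal) and a complete item (shift-reduce conflict), or
  - two or more complete items (reduce-reduce conflict; the accept item [D' → D .] counts as a complete item here).

Augment with D' → D and build the canonical LR(0) collection (I0 = CLOSURE({[D' → . D]}), then GOTO on every symbol after a dot until no new states appear). It has 17 states:
  I0: { [D → . e D], [D → . e b a], [D → . n P], [D' → . D] }  — shift
  I1: { [D' → D .] }  — accept
  I2: { [D → . e D], [D → . e b a], [D → . n P], [D → e . D], [D → e . b a] }  — shift
  I3: { [A → . a A D], [A → . n num b], [D → . e D], [D → . e b a], [D → . n P], [D → n . P], [P → . A], [P → . D] }  — shift
  I4: { [P → A .] }  — reduce
  I5: { [P → D .] }  — reduce
  I6: { [D → n P .] }  — reduce
  I7: { [A → . a A D], [A → . n num b], [A → a . A D] }  — shift
  I8: { [A → . a A D], [A → . n num b], [A → n . num b], [D → . e D], [D → . e b a], [D → . n P], [D → n . P], [P → . A], [P → . D] }  — shift
  I9: { [A → n num . b] }  — shift
  I10: { [A → n num b .] }  — reduce
  I11: { [A → a A . D], [D → . e D], [D → . e b a], [D → . n P] }  — shift
  I12: { [A → n . num b] }  — shift
  I13: { [A → a A D .] }  — reduce
  I14: { [D → e D .] }  — reduce
  I15: { [D → e b . a] }  — shift
  I16: { [D → e b a .] }  — reduce

Every state is either a pure shift/goto state or contains exactly one complete item and nothing to shift — no conflicts. The grammar is LR(0).

Answer: Yes, the grammar is LR(0)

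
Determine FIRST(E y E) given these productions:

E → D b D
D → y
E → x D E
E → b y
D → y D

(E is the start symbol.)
FIRST sets of the non-terminals involved (from the grammar, by fixed-point iteration):
  FIRST(E) = { 'b', 'x', 'y' }

To compute FIRST(E y E), process the symbols left to right:
Symbol E is a non-terminal. Add FIRST(E) \ {ε} = { 'b', 'x', 'y' }
E is not nullable (ε ∉ FIRST(E)), so stop here.
FIRST(E y E) = { 'b', 'x', 'y' }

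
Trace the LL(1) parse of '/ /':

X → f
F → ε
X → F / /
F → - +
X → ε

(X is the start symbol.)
LL(1) parsing maintains a stack (initially the start symbol over $) and the input. At each step: if the stack top is a terminal, match it against the current input token; if it is a non-terminal N, replace it with the RHS of M[N, lookahead] (the unique production whose predict set contains the lookahead).

Stack is shown with the top on the left.

Stack    Input  Action
----------------------
X $      / / $  output X → F / /
F / / $  / / $  output F → ε
/ / $    / / $  match '/'
/ $      / $    match '/'
$        $      accept

The string is accepted.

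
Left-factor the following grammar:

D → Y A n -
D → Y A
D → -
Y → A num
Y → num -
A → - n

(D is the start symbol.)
Left-factoring transforms A → αβ₁ | αβ₂ into A → αA' and A' → β₁ | β₂
(α is the longest common prefix among the alternatives). Repeat until
no nonterminal has two alternatives with a common prefix.

Round 1: D has alternatives sharing prefix 'Y A'. Introduce D': D → Y A D'
  Add: D' → n -
  Add: D' → ε

No remaining common prefixes — done.

Resulting grammar:
D → Y A D'
D' → n -
D' → ε
D → -
Y → A num
Y → num -
A → - n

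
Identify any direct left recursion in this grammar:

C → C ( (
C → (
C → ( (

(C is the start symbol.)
C → C ( (: LEFT RECURSIVE (starts with C)
C → (: starts with '('
C → ( (: starts with '('

The grammar has direct left recursion on: C.

Answer: Yes, C is left-recursive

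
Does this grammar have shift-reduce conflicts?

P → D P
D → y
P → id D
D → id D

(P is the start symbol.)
Augment with P' → P and build the canonical LR(0) collection (I0 = CLOSURE({[P' → . P]}), then GOTO on every symbol after a dot until no new states appear). It has 9 states:
  I0: { [D → . id D], [D → . y], [P → . D P], [P → . id D], [P' → . P] }  — shift
  I1: { [D → . id D], [D → . y], [P → . D P], [P → . id D], [P → D . P] }  — shift
  I2: { [P' → P .] }  — accept
  I3: { [D → . id D], [D → . y], [D → id . D], [P → id . D] }  — shift
  I4: { [D → y .] }  — reduce
  I5: { [D → id D .], [P → id D .] }  — 2 reduces
  I6: { [D → . id D], [D → . y], [D → id . D] }  — shift
  I7: { [D → id D .] }  — reduce
  I8: { [P → D P .] }  — reduce

No state contains both a complete item and a shift item.

Answer: No shift-reduce conflicts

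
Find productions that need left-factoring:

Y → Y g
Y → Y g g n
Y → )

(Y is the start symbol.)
Yes, Y has productions with common prefix 'Y g'

Left-factoring is needed when two productions for the same non-terminal
share a common prefix on the right-hand side.

Productions for Y:
  Y → Y g
  Y → Y g g n
  Y → )

Found common prefix 'Y g' in productions for Y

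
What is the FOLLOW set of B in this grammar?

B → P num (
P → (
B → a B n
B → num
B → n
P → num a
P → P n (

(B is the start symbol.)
To compute FOLLOW(B), find every occurrence of B on a right-hand side N → α B β: add FIRST(β) \ {ε}, and if β is empty or nullable also add FOLLOW(N). Iterate to a fixed point.

B is the start symbol, so $ ∈ FOLLOW(B).
In B → a B n: B is followed by n, add FIRST(n) \ {ε} = { 'n' }

Taking the union: FOLLOW(B) = { $, 'n' }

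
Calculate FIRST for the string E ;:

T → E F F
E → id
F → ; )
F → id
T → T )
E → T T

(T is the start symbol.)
{ 'id' }

FIRST sets of the non-terminals involved (from the grammar, by fixed-point iteration):
  FIRST(E) = { 'id' }

To compute FIRST(E ;), process the symbols left to right:
Symbol E is a non-terminal. Add FIRST(E) \ {ε} = { 'id' }
E is not nullable (ε ∉ FIRST(E)), so stop here.
FIRST(E ;) = { 'id' }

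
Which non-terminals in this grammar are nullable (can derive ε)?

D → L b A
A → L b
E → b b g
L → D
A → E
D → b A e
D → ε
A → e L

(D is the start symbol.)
{ 'D', 'L' }

A non-terminal is nullable if it can derive ε (the empty string): either it has an ε-production, or it has a production whose right-hand side consists entirely of nullable non-terminals.

ε-productions: D → ε
So D is immediately nullable.
L → D: every symbol on the right is nullable, so L is nullable too.
No further non-terminal can be added: every production for the remaining non-terminals contains a terminal or a non-nullable non-terminal.
Nullable = { 'D', 'L' }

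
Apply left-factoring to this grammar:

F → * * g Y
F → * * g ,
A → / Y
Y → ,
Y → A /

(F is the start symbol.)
F → * * g F'
F' → Y
F' → ,
A → / Y
Y → ,
Y → A /

Left-factoring transforms A → αβ₁ | αβ₂ into A → αA' and A' → β₁ | β₂
(α is the longest common prefix among the alternatives). Repeat until
no nonterminal has two alternatives with a common prefix.

Round 1: F has alternatives sharing prefix '* * g'. Introduce F': F → * * g F'
  Add: F' → Y
  Add: F' → ,

No remaining common prefixes — done.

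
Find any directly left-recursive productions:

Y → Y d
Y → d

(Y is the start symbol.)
Direct left recursion occurs when N → N α for some non-terminal N (the right-hand side begins with the left-hand side itself).

Y → Y d: LEFT RECURSIVE (starts with Y)
Y → d: starts with d

The grammar has direct left recursion on: Y.

Answer: Yes, Y is left-recursive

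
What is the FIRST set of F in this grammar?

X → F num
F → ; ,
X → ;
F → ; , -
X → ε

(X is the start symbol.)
{ ';' }

From F → ; ,:
  - ';' is a terminal: add ';' and stop
From F → ; , -:
  - ';' is a terminal: add ';' and stop

Collecting: FIRST(F) = { ';' }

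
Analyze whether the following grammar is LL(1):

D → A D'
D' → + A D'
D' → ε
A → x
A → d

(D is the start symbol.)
Relevant sets:
  FOLLOW(D') = { $ }

For D':
  PREDICT(D' → '+' A D') = { '+' }
  PREDICT(D' → ε) = { $ }
For A:
  PREDICT(A → x) = { 'x' }
  PREDICT(A → d) = { 'd' }
D has a single production, so nothing to check there.

All predict sets are disjoint. The grammar IS LL(1).

Answer: Yes, the grammar is LL(1).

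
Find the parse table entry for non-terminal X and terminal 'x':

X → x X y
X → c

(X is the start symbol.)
X → x X y

To find M[X, 'x'], we find productions for X where 'x' is in the predict set (PREDICT(N → α) = (FIRST(α) \ {ε}) ∪ (FOLLOW(N) if α ⇒* ε)).

X → x X y: PREDICT = { 'x' }
  'x' is in predict set, so this production goes in M[X, 'x']
X → c: PREDICT = { 'c' }

M[X, 'x'] = X → x X y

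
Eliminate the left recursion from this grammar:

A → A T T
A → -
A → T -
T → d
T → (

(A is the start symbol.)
A → - A'
A → T - A'
A' → T T A'
A' → ε
T → d
T → (

A is directly left-recursive. The standard transformation for
  A → A α₁ | ... | A α_m | β₁ | ... | β_n
is
  A  → β₁ A' | ... | β_n A'
  A' → α₁ A' | ... | α_m A' | ε

A → - becomes A → - A'
A → T - becomes A → T - A'
A → A T T becomes A' → T T A'
Add A' → ε

Productions for other non-terminals are unchanged:
  T → d
  T → (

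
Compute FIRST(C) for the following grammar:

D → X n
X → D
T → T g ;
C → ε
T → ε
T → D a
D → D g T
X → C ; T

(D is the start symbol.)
From C → ε:
  - ε-production, so ε ∈ FIRST(C)

Collecting: FIRST(C) = { ε }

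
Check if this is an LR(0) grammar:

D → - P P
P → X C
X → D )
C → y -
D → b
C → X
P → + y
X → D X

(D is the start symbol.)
Yes, the grammar is LR(0)

Augment with D' → D and build the canonical LR(0) collection (I0 = CLOSURE({[D' → . D]}), then GOTO on every symbol after a dot until no new states appear). It has 16 states:
  I0: { [D → . - P P], [D → . b], [D' → . D] }  — shift
  I1: { [D → - . P P], [D → . - P P], [D → . b], [P → . + y], [P → . X C], [X → . D )], [X → . D X] }  — shift
  I2: { [D' → D .] }  — accept
  I3: { [D → b .] }  — reduce
  I4: { [P → + . y] }  — shift
  I5: { [D → . - P P], [D → . b], [X → . D )], [X → . D X], [X → D . )], [X → D . X] }  — shift
  I6: { [D → - P . P], [D → . - P P], [D → . b], [P → . + y], [P → . X C], [X → . D )], [X → . D X] }  — shift
  I7: { [C → . X], [C → . y -], [D → . - P P], [D → . b], [P → X . C], [X → . D )], [X → . D X] }  — shift
  I8: { [P → X C .] }  — reduce
  I9: { [C → X .] }  — reduce
  I10: { [C → y . -] }  — shift
  I11: { [C → y - .] }  — reduce
  I12: { [D → - P P .] }  — reduce
  I13: { [X → D ) .] }  — reduce
  I14: { [X → D X .] }  — reduce
  I15: { [P → + y .] }  — reduce

Every state is either a pure shift/goto state or contains exactly one complete item and nothing to shift — no conflicts. The grammar is LR(0).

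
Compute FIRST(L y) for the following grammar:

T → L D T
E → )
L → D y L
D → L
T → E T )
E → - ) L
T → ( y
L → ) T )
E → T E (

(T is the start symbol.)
FIRST sets of the non-terminals involved (from the grammar, by fixed-point iteration):
  FIRST(L) = { ')' }

To compute FIRST(L y), process the symbols left to right:
Symbol L is a non-terminal. Add FIRST(L) \ {ε} = { ')' }
L is not nullable (ε ∉ FIRST(L)), so stop here.
FIRST(L y) = { ')' }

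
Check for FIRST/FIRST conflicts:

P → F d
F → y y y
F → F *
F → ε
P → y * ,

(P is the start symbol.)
A FIRST/FIRST conflict occurs when two productions N → α and N → β for the same non-terminal have FIRST(α) ∩ FIRST(β) ≠ ∅ (with ε ∈ FIRST of a nullable right-hand side, so two nullable alternatives also conflict).

FIRST sets of the non-terminals at (or reachable through a nullable prefix from) the front of some alternative:
  FIRST(F) = { '*', 'y', ε }

Productions for P:
  P → F d: FIRST = { '*', 'd', 'y' }
  P → y * ,: FIRST = { 'y' }
Productions for F:
  F → y y y: FIRST = { 'y' }
  F → F *: FIRST = { '*', 'y' }
  F → ε: FIRST = { ε }

Conflict for P: P → F d and P → y * ,
  Overlap: { 'y' }
Conflict for F: F → y y y and F → F *
  Overlap: { 'y' }

Answer: Yes. P → F d / P → y '*' ',' on { 'y' }; F → y y y / F → F '*' on { 'y' }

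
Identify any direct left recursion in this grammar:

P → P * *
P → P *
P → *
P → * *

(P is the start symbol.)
Yes, P is left-recursive

Direct left recursion occurs when N → N α for some non-terminal N (the right-hand side begins with the left-hand side itself).

P → P * *: LEFT RECURSIVE (starts with P)
P → P *: LEFT RECURSIVE (starts with P)
P → *: starts with '*'
P → * *: starts with '*'

The grammar has direct left recursion on: P.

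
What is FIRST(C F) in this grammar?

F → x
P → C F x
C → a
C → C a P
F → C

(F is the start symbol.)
FIRST sets of the non-terminals involved (from the grammar, by fixed-point iteration):
  FIRST(C) = { 'a' }

To compute FIRST(C F), process the symbols left to right:
Symbol C is a non-terminal. Add FIRST(C) \ {ε} = { 'a' }
C is not nullable (ε ∉ FIRST(C)), so stop here.
FIRST(C F) = { 'a' }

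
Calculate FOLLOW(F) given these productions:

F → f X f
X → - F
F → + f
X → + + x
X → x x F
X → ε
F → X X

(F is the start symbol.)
F is the start symbol, so $ ∈ FOLLOW(F).
In X → - F: F is at the end, add FOLLOW(X)
In X → x x F: F is at the end, add FOLLOW(X)

The FOLLOW sets referred to above (computed the same way, to a fixed point):
  FOLLOW(X) = { $, '+', '-', 'f', 'x' }

Taking the union: FOLLOW(F) = { $, '+', '-', 'f', 'x' }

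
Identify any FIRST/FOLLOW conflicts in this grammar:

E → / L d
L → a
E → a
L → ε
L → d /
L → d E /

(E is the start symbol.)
Yes. L → d '/' with FOLLOW(L) on { 'd' }; L → d E '/' with FOLLOW(L) on { 'd' }

A FIRST/FOLLOW conflict occurs when a non-terminal N has a nullable alternative N → β (β ⇒* ε) and another alternative N → α with FIRST(α) ∩ FOLLOW(N) ≠ ∅: on such a lookahead the parser cannot decide between expanding α and letting N vanish via β.

Nullable non-terminals: L.

L: nullable alternative(s) L → ε; FOLLOW(L) = { 'd' }
  L → a: FIRST \ {ε} = { 'a' } — disjoint from FOLLOW(L)
  L → ε: FIRST \ {ε} = { } — this is the only nullable alternative, skip
  L → d /: FIRST \ {ε} = { 'd' } — overlaps FOLLOW(L) on { 'd' }: CONFLICT
  L → d E /: FIRST \ {ε} = { 'd' } — overlaps FOLLOW(L) on { 'd' }: CONFLICT

E has no nullable alternative, so no FIRST/FOLLOW check is needed there.

So the grammar has 2 FIRST/FOLLOW conflicts (marked CONFLICT above).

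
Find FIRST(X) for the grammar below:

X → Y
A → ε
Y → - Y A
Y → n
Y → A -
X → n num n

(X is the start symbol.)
To compute FIRST(X), examine every production with X on the left-hand side, reading each right-hand side left to right until a non-nullable symbol is reached.

FIRST sets of the other non-terminals involved (by the same procedure, iterated to a fixed point):
  FIRST(Y) = { '-', 'n' }

From X → Y:
  - Y is a non-terminal: add FIRST(Y) \ {ε} = { '-', 'n' }
    Y is not nullable, so stop
From X → n num n:
  - n is a terminal: add 'n' and stop

Collecting: FIRST(X) = { '-', 'n' }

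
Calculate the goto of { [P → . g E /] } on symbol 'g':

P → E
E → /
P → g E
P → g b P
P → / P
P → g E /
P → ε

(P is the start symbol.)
GOTO(I, 'g') = CLOSURE({ [A → αX.β] : [A → α.Xβ] ∈ I, X = 'g' })

Items with dot before 'g', with the dot advanced:
  [P → . g E /] → [P → g . E /]
Closure of the advanced items:
  [P → g . E /] has the dot before E: add [E → . /]

GOTO = { [E → . /], [P → g . E /] }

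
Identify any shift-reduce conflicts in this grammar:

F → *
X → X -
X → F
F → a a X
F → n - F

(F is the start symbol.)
A shift-reduce conflict occurs when an LR(0) state has both:
  - a complete (reduce) item [A → α .] (dot at the end), and
  - a shift item [B → β . c γ] (dot before a terminal).

Augment with F' → F and build the canonical LR(0) collection (I0 = CLOSURE({[F' → . F]}), then GOTO on every symbol after a dot until no new states appear). It has 11 states:
  I0: { [F → . *], [F → . a a X], [F → . n - F], [F' → . F] }  — shift
  I1: { [F → * .] }  — reduce
  I2: { [F' → F .] }  — accept
  I3: { [F → a . a X] }  — shift
  I4: { [F → n . - F] }  — shift
  I5: { [F → . *], [F → . a a X], [F → . n - F], [F → n - . F] }  — shift
  I6: { [F → n - F .] }  — reduce
  I7: { [F → . *], [F → . a a X], [F → . n - F], [F → a a . X], [X → . F], [X → . X -] }  — shift
  I8: { [X → F .] }  — reduce
  I9: { [F → a a X .], [X → X . -] }  — shift, reduce
  I10: { [X → X - .] }  — reduce

I9 contains reduce item [F → a a X .] and shift item [X → X . -] — shift-reduce conflict.

Answer: Yes — I9: [F → a a X .] vs [X → X . -]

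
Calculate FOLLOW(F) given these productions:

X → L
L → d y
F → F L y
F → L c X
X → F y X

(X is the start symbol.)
{ 'd', 'y' }

To compute FOLLOW(F), find every occurrence of F on a right-hand side N → α F β: add FIRST(β) \ {ε}, and if β is empty or nullable also add FOLLOW(N). Iterate to a fixed point.

In F → F L y: F is followed by L y, add FIRST(L y) \ {ε} = { 'd' }
In X → F y X: F is followed by y X, add FIRST(y X) \ {ε} = { 'y' }

Taking the union: FOLLOW(F) = { 'd', 'y' }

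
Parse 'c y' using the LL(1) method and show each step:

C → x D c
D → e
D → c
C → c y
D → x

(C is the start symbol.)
LL(1) parsing maintains a stack (initially the start symbol over $) and the input. At each step: if the stack top is a terminal, match it against the current input token; if it is a non-terminal N, replace it with the RHS of M[N, lookahead] (the unique production whose predict set contains the lookahead).

Stack is shown with the top on the left.

Stack  Input  Action
--------------------
C $    c y $  output C → c y
c y $  c y $  match 'c'
y $    y $    match 'y'
$      $      accept

The string is accepted.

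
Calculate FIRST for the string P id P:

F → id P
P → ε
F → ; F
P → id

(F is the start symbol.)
{ 'id' }

FIRST sets of the non-terminals involved (from the grammar, by fixed-point iteration):
  FIRST(P) = { 'id', ε }

To compute FIRST(P id P), process the symbols left to right:
Symbol P is a non-terminal. Add FIRST(P) \ {ε} = { 'id' }
P is nullable (ε ∈ FIRST(P)), continue to the next symbol.
Symbol id is a terminal. Add 'id' and stop.
FIRST(P id P) = { 'id' }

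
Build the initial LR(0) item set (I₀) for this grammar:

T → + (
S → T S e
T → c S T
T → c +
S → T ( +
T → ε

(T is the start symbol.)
First, augment the grammar with T' → T
I₀ = CLOSURE({ [T' → . T] }):
  [T' → . T] has the dot before T: add [T → . + (], [T → . c S T], [T → . c +], [T → .]
No further items can be added.

I₀ = { [T → . + (], [T → . c +], [T → . c S T], [T → .], [T' → . T] }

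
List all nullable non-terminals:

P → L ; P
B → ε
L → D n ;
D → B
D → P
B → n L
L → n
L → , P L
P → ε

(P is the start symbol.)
{ 'B', 'D', 'P' }

A non-terminal is nullable if it can derive ε (the empty string): either it has an ε-production, or it has a production whose right-hand side consists entirely of nullable non-terminals.

ε-productions: B → ε, P → ε
So B, P are immediately nullable.
D → B: every symbol on the right is nullable, so D is nullable too.
No further non-terminal can be added: every production for the remaining non-terminals contains a terminal or a non-nullable non-terminal.
Nullable = { 'B', 'D', 'P' }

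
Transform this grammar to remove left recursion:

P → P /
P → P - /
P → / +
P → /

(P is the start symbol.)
P → / + P'
P → / P'
P' → / P'
P' → - / P'
P' → ε

P is directly left-recursive. The standard transformation for
  A → A α₁ | ... | A α_m | β₁ | ... | β_n
is
  A  → β₁ A' | ... | β_n A'
  A' → α₁ A' | ... | α_m A' | ε

P → / + becomes P → / + P'
P → / becomes P → / P'
P → P / becomes P' → / P'
P → P - / becomes P' → - / P'
Add P' → ε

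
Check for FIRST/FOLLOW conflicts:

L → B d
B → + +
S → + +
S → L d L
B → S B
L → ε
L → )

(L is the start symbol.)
A FIRST/FOLLOW conflict occurs when a non-terminal N has a nullable alternative N → β (β ⇒* ε) and another alternative N → α with FIRST(α) ∩ FOLLOW(N) ≠ ∅: on such a lookahead the parser cannot decide between expanding α and letting N vanish via β.

Nullable non-terminals: L.
FIRST sets used below: FIRST(B) = { ')', '+', 'd' }

L: nullable alternative(s) L → ε; FOLLOW(L) = { $, ')', '+', 'd' }
  L → B d: FIRST \ {ε} = { ')', '+', 'd' } — overlaps FOLLOW(L) on { ')', '+', 'd' }: CONFLICT
  L → ε: FIRST \ {ε} = { } — this is the only nullable alternative, skip
  L → ): FIRST \ {ε} = { ')' } — overlaps FOLLOW(L) on { ')' }: CONFLICT

B, S have no nullable alternative, so no FIRST/FOLLOW check is needed there.

So the grammar has 2 FIRST/FOLLOW conflicts (marked CONFLICT above).

Answer: Yes. L → B d with FOLLOW(L) on { ')', '+', 'd' }; L → ')' with FOLLOW(L) on { ')' }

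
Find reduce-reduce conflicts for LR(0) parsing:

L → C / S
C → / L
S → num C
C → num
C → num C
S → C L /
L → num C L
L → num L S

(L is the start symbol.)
A reduce-reduce conflict occurs when an LR(0) state has two complete items [A → α .] and [B → β .] — both call for a reduction, and with no lookahead the parser cannot choose between them.

Augment with L' → L and build the canonical LR(0) collection (I0 = CLOSURE({[L' → . L]}), then GOTO on every symbol after a dot until no new states appear). It has 23 states:
  I0: { [C → . / L], [C → . num C], [C → . num], [L → . C / S], [L → . num C L], [L → . num L S], [L' → . L] }  — shift
  I1: { [C → . / L], [C → . num C], [C → . num], [C → / . L], [L → . C / S], [L → . num C L], [L → . num L S] }  — shift
  I2: { [L → C . / S] }  — shift
  I3: { [L' → L .] }  — accept
  I4: { [C → . / L], [C → . num C], [C → . num], [C → num . C], [C → num .], [L → . C / S], [L → . num C L], [L → . num L S], [L → num . C L], [L → num . L S] }  — shift, reduce
  I5: { [C → . / L], [C → . num C], [C → . num], [C → num C .], [L → . C / S], [L → . num C L], [L → . num L S], [L → C . / S], [L → num C . L] }  — shift, reduce
  I6: { [C → . / L], [C → . num C], [C → . num], [L → num L . S], [S → . C L /], [S → . num C] }  — shift
  I7: { [C → . / L], [C → . num C], [C → . num], [L → . C / S], [L → . num C L], [L → . num L S], [S → C . L /] }  — shift
  I8: { [L → num L S .] }  — reduce
  I9: { [C → . / L], [C → . num C], [C → . num], [C → num . C], [C → num .], [S → num . C] }  — shift, reduce
  I10: { [C → num C .], [S → num C .] }  — 2 reduces
  I11: { [C → . / L], [C → . num C], [C → . num], [C → num . C], [C → num .] }  — shift, reduce
  I12: { [C → num C .] }  — reduce
  I13: { [S → C L . /] }  — shift
  I14: { [S → C L / .] }  — reduce
  I15: { [C → . / L], [C → . num C], [C → . num], [C → / . L], [L → . C / S], [L → . num C L], [L → . num L S], [L → C / . S], [S → . C L /], [S → . num C] }  — shift
  I16: { [L → num C L .] }  — reduce
  I17: { [C → . / L], [C → . num C], [C → . num], [L → . C / S], [L → . num C L], [L → . num L S], [L → C . / S], [S → C . L /] }  — shift
  I18: { [C → / L .] }  — reduce
  I19: { [L → C / S .] }  — reduce
  I20: { [C → . / L], [C → . num C], [C → . num], [C → num . C], [C → num .], [L → . C / S], [L → . num C L], [L → . num L S], [L → num . C L], [L → num . L S], [S → num . C] }  — shift, reduce
  I21: { [C → . / L], [C → . num C], [C → . num], [C → num C .], [L → . C / S], [L → . num C L], [L → . num L S], [L → C . / S], [L → num C . L], [S → num C .] }  — shift, 2 reduces
  I22: { [C → . / L], [C → . num C], [C → . num], [L → C / . S], [S → . C L /], [S → . num C] }  — shift

I10 contains complete items [C → num C .], [S → num C .] — reduce-reduce conflict.
I21 contains complete items [C → num C .], [S → num C .] — reduce-reduce conflict.

Answer: Yes — I10: [C → num C .] vs [S → num C .]; I21: [C → num C .] vs [S → num C .]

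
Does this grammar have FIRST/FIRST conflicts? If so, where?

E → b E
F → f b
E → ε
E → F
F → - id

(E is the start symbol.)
A FIRST/FIRST conflict occurs when two productions N → α and N → β for the same non-terminal have FIRST(α) ∩ FIRST(β) ≠ ∅ (with ε ∈ FIRST of a nullable right-hand side, so two nullable alternatives also conflict).

FIRST sets of the non-terminals at (or reachable through a nullable prefix from) the front of some alternative:
  FIRST(F) = { '-', 'f' }

Productions for E:
  E → b E: FIRST = { 'b' }
  E → ε: FIRST = { ε }
  E → F: FIRST = { '-', 'f' }
Productions for F:
  F → f b: FIRST = { 'f' }
  F → - id: FIRST = { '-' }

All alternatives of each non-terminal have pairwise disjoint FIRST sets.

Answer: No FIRST/FIRST conflicts.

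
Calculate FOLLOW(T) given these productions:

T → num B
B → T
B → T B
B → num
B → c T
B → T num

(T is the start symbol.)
To compute FOLLOW(T), find every occurrence of T on a right-hand side N → α T β: add FIRST(β) \ {ε}, and if β is empty or nullable also add FOLLOW(N). Iterate to a fixed point.

T is the start symbol, so $ ∈ FOLLOW(T).
In B → T: T is at the end, add FOLLOW(B)
In B → T B: T is followed by B, add FIRST(B) \ {ε} = { 'c', 'num' }
In B → c T: T is at the end, add FOLLOW(B)
In B → T num: T is followed by num, add FIRST(num) \ {ε} = { 'num' }

The FOLLOW sets referred to above (computed the same way, to a fixed point):
  FOLLOW(B) = { $, 'c', 'num' }

Taking the union: FOLLOW(T) = { $, 'c', 'num' }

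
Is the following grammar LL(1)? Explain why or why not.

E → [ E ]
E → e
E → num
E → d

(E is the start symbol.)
A grammar is LL(1) if for each non-terminal N with multiple productions, the predict sets of those productions are pairwise disjoint, where PREDICT(N → α) = (FIRST(α) \ {ε}) ∪ (FOLLOW(N) if α ⇒* ε).

For E:
  PREDICT(E → '[' E ']') = { '[' }
  PREDICT(E → e) = { 'e' }
  PREDICT(E → num) = { 'num' }
  PREDICT(E → d) = { 'd' }

All predict sets are disjoint. The grammar IS LL(1).

Answer: Yes, the grammar is LL(1).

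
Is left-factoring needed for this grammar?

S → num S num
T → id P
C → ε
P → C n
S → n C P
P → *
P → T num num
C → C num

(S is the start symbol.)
Left-factoring is needed when two productions for the same non-terminal
share a common prefix on the right-hand side.

Productions for S:
  S → num S num
  S → n C P
Productions for C:
  C → ε
  C → C num
Productions for P:
  P → C n
  P → *
  P → T num num

No common prefixes found.

Answer: No, left-factoring is not needed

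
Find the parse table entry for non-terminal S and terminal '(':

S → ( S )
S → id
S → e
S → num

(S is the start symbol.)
S → ( S )

To find M[S, '('], we find productions for S where '(' is in the predict set (PREDICT(N → α) = (FIRST(α) \ {ε}) ∪ (FOLLOW(N) if α ⇒* ε)).

S → ( S ): PREDICT = { '(' }
  '(' is in predict set, so this production goes in M[S, '(']
S → id: PREDICT = { 'id' }
S → e: PREDICT = { 'e' }
S → num: PREDICT = { 'num' }

M[S, '('] = S → ( S )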